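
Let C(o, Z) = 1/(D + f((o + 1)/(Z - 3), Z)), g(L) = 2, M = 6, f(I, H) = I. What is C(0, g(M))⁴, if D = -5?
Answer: 1/1296 ≈ 0.00077160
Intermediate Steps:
C(o, Z) = 1/(-5 + (1 + o)/(-3 + Z)) (C(o, Z) = 1/(-5 + (o + 1)/(Z - 3)) = 1/(-5 + (1 + o)/(-3 + Z)))
C(0, g(M))⁴ = ((3 - 1*2)/(-16 - 1*0 + 5*2))⁴ = ((3 - 2)/(-16 + 0 + 10))⁴ = (1/(-6))⁴ = (-⅙*1)⁴ = (-⅙)⁴ = 1/1296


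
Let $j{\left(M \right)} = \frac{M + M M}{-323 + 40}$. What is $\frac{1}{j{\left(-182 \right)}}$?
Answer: $- \frac{283}{32942} \approx -0.0085909$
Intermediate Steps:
$j{\left(M \right)} = - \frac{M}{283} - \frac{M^{2}}{283}$ ($j{\left(M \right)} = \frac{M + M^{2}}{-283} = \left(M + M^{2}\right) \left(- \frac{1}{283}\right) = - \frac{M}{283} - \frac{M^{2}}{283}$)
$\frac{1}{j{\left(-182 \right)}} = \frac{1}{\left(- \frac{1}{283}\right) \left(-182\right) \left(1 - 182\right)} = \frac{1}{\left(- \frac{1}{283}\right) \left(-182\right) \left(-181\right)} = \frac{1}{- \frac{32942}{283}} = - \frac{283}{32942}$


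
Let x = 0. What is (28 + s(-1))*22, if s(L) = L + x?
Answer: 594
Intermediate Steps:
s(L) = L (s(L) = L + 0 = L)
(28 + s(-1))*22 = (28 - 1)*22 = 27*22 = 594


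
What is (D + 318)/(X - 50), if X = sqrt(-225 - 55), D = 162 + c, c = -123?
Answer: -1785/278 - 357*I*sqrt(70)/1390 ≈ -6.4209 - 2.1488*I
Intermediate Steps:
D = 39 (D = 162 - 123 = 39)
X = 2*I*sqrt(70) (X = sqrt(-280) = 2*I*sqrt(70) ≈ 16.733*I)
(D + 318)/(X - 50) = (39 + 318)/(2*I*sqrt(70) - 50) = 357/(-50 + 2*I*sqrt(70))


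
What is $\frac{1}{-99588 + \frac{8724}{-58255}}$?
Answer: $- \frac{58255}{5801507664} \approx -1.0041 \cdot 10^{-5}$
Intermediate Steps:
$\frac{1}{-99588 + \frac{8724}{-58255}} = \frac{1}{-99588 + 8724 \left(- \frac{1}{58255}\right)} = \frac{1}{-99588 - \frac{8724}{58255}} = \frac{1}{- \frac{5801507664}{58255}} = - \frac{58255}{5801507664}$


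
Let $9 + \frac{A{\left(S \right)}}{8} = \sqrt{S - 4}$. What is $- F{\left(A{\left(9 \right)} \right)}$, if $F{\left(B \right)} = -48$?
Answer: $48$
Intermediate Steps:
$A{\left(S \right)} = -72 + 8 \sqrt{-4 + S}$ ($A{\left(S \right)} = -72 + 8 \sqrt{S - 4} = -72 + 8 \sqrt{-4 + S}$)
$- F{\left(A{\left(9 \right)} \right)} = \left(-1\right) \left(-48\right) = 48$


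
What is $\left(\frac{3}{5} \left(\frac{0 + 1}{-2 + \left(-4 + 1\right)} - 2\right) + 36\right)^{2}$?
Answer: $\frac{751689}{625} \approx 1202.7$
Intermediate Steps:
$\left(\frac{3}{5} \left(\frac{0 + 1}{-2 + \left(-4 + 1\right)} - 2\right) + 36\right)^{2} = \left(3 \cdot \frac{1}{5} \left(1 \frac{1}{-2 - 3} - 2\right) + 36\right)^{2} = \left(\frac{3 \left(1 \frac{1}{-5} - 2\right)}{5} + 36\right)^{2} = \left(\frac{3 \left(1 \left(- \frac{1}{5}\right) - 2\right)}{5} + 36\right)^{2} = \left(\frac{3 \left(- \frac{1}{5} - 2\right)}{5} + 36\right)^{2} = \left(\frac{3}{5} \left(- \frac{11}{5}\right) + 36\right)^{2} = \left(- \frac{33}{25} + 36\right)^{2} = \left(\frac{867}{25}\right)^{2} = \frac{751689}{625}$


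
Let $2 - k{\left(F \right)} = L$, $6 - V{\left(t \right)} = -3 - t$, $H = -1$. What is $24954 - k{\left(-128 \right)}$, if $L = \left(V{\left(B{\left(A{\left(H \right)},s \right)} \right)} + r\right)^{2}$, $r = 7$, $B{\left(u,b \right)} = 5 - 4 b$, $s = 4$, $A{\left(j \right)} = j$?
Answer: $24977$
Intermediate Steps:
$V{\left(t \right)} = 9 + t$ ($V{\left(t \right)} = 6 - \left(-3 - t\right) = 6 + \left(3 + t\right) = 9 + t$)
$L = 25$ ($L = \left(\left(9 + \left(5 - 16\right)\right) + 7\right)^{2} = \left(\left(9 - 11\right) + 7\right)^{2} = \left(-2 + 7\right)^{2} = 5^{2} = 25$)
$k{\left(F \right)} = -23$ ($k{\left(F \right)} = 2 - 25 = -23$)
$24954 - k{\left(-128 \right)} = 24954 - -23 = 24954 + 23 = 24977$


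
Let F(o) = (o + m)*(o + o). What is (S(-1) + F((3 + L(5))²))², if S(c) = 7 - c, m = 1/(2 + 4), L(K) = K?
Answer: 608312896/9 ≈ 6.7590e+7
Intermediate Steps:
m = ⅙ (m = 1/6 = ⅙ ≈ 0.16667)
F(o) = 2*o*(⅙ + o) (F(o) = (o + ⅙)*(o + o) = (⅙ + o)*(2*o) = 2*o*(⅙ + o))
(S(-1) + F((3 + L(5))²))² = ((7 - 1*(-1)) + (3 + 5)²*(1 + 6*(3 + 5)²)/3)² = ((7 + 1) + (⅓)*8²*(1 + 6*8²))² = (8 + (⅓)*64*(1 + 6*64))² = (8 + (⅓)*64*(1 + 384))² = (8 + (⅓)*64*385)² = (8 + 24640/3)² = (24664/3)² = 608312896/9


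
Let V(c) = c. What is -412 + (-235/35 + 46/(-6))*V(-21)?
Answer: -110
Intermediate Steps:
-412 + (-235/35 + 46/(-6))*V(-21) = -412 + (-235/35 + 46/(-6))*(-21) = -412 + (-235*1/35 + 46*(-1/6))*(-21) = -412 + (-47/7 - 23/3)*(-21) = -412 - 302/21*(-21) = -412 + 302 = -110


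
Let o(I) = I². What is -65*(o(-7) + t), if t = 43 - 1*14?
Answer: -5070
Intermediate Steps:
t = 29 (t = 43 - 14 = 29)
-65*(o(-7) + t) = -65*((-7)² + 29) = -65*(49 + 29) = -65*78 = -5070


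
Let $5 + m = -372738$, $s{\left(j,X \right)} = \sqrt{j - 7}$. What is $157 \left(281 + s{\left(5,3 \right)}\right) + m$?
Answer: $-328626 + 157 i \sqrt{2} \approx -3.2863 \cdot 10^{5} + 222.03 i$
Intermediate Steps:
$s{\left(j,X \right)} = \sqrt{-7 + j}$
$m = -372743$ ($m = -5 - 372738 = -372743$)
$157 \left(281 + s{\left(5,3 \right)}\right) + m = 157 \left(281 + \sqrt{-7 + 5}\right) - 372743 = 157 \left(281 + \sqrt{-2}\right) - 372743 = 157 \left(281 + i \sqrt{2}\right) - 372743 = \left(44117 + 157 i \sqrt{2}\right) - 372743 = -328626 + 157 i \sqrt{2}$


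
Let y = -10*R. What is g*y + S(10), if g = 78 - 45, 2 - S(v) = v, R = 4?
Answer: -1328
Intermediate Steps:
S(v) = 2 - v
g = 33
y = -40 (y = -10*4 = -40)
g*y + S(10) = 33*(-40) + (2 - 1*10) = -1320 + (2 - 10) = -1320 - 8 = -1328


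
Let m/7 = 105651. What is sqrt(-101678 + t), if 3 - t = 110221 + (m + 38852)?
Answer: I*sqrt(990305) ≈ 995.14*I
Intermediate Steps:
m = 739557 (m = 7*105651 = 739557)
t = -888627 (t = 3 - (110221 + (739557 + 38852)) = 3 - (110221 + 778409) = 3 - 1*888630 = 3 - 888630 = -888627)
sqrt(-101678 + t) = sqrt(-101678 - 888627) = sqrt(-990305) = I*sqrt(990305)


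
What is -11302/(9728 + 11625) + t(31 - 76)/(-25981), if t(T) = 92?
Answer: -295601738/554772293 ≈ -0.53283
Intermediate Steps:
-11302/(9728 + 11625) + t(31 - 76)/(-25981) = -11302/(9728 + 11625) + 92/(-25981) = -11302/21353 + 92*(-1/25981) = -11302*1/21353 - 92/25981 = -11302/21353 - 92/25981 = -295601738/554772293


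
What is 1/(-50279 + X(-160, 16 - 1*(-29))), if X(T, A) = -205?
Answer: -1/50484 ≈ -1.9808e-5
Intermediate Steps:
1/(-50279 + X(-160, 16 - 1*(-29))) = 1/(-50279 - 205) = 1/(-50484) = -1/50484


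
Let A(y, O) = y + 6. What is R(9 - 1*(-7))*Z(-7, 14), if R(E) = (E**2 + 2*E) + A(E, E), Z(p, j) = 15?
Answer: 4650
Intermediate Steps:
A(y, O) = 6 + y
R(E) = 6 + E**2 + 3*E (R(E) = (E**2 + 2*E) + (6 + E) = 6 + E**2 + 3*E)
R(9 - 1*(-7))*Z(-7, 14) = (6 + (9 - 1*(-7))**2 + 3*(9 - 1*(-7)))*15 = (6 + (9 + 7)**2 + 3*(9 + 7))*15 = (6 + 16**2 + 3*16)*15 = (6 + 256 + 48)*15 = 310*15 = 4650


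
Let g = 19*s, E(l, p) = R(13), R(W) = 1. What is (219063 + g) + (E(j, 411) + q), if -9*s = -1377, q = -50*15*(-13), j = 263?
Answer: 231721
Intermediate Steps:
q = 9750 (q = -750*(-13) = 9750)
s = 153 (s = -1/9*(-1377) = 153)
E(l, p) = 1
g = 2907 (g = 19*153 = 2907)
(219063 + g) + (E(j, 411) + q) = (219063 + 2907) + (1 + 9750) = 221970 + 9751 = 231721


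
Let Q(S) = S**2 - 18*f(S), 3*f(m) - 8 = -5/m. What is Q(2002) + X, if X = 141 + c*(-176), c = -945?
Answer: 4178591432/1001 ≈ 4.1744e+6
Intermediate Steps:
f(m) = 8/3 - 5/(3*m) (f(m) = 8/3 + (-5/m)/3 = 8/3 - 5/(3*m))
X = 166461 (X = 141 - 945*(-176) = 141 + 166320 = 166461)
Q(S) = S**2 - 6*(-5 + 8*S)/S
Q(2002) + X = (-48 + 2002**2 + 30/2002) + 166461 = (-48 + 4008004 + 30*(1/2002)) + 166461 = (-48 + 4008004 + 15/1001) + 166461 = 4011963971/1001 + 166461 = 4178591432/1001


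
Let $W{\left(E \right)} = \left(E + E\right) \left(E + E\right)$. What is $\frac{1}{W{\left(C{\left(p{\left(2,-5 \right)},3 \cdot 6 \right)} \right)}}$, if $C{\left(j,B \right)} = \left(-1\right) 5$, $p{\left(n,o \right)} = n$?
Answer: $\frac{1}{100} \approx 0.01$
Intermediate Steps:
$C{\left(j,B \right)} = -5$
$W{\left(E \right)} = 4 E^{2}$ ($W{\left(E \right)} = 2 E 2 E = 4 E^{2}$)
$\frac{1}{W{\left(C{\left(p{\left(2,-5 \right)},3 \cdot 6 \right)} \right)}} = \frac{1}{4 \left(-5\right)^{2}} = \frac{1}{4 \cdot 25} = \frac{1}{100}$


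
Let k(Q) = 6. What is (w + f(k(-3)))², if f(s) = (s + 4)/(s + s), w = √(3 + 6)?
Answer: 529/36 ≈ 14.694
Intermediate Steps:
w = 3 (w = √9 = 3)
f(s) = (4 + s)/(2*s) (f(s) = (4 + s)/((2*s)) = (4 + s)*(1/(2*s)) = (4 + s)/(2*s))
(w + f(k(-3)))² = (3 + (½)*(4 + 6)/6)² = (3 + (½)*(⅙)*10)² = (3 + ⅚)² = (23/6)² = 529/36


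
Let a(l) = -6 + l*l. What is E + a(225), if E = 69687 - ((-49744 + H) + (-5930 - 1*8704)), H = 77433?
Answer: 107251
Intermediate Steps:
a(l) = -6 + l²
E = 56632 (E = 69687 - ((-49744 + 77433) + (-5930 - 1*8704)) = 69687 - (27689 + (-5930 - 8704)) = 69687 - (27689 - 14634) = 69687 - 1*13055 = 69687 - 13055 = 56632)
E + a(225) = 56632 + (-6 + 225²) = 56632 + (-6 + 50625) = 56632 + 50619 = 107251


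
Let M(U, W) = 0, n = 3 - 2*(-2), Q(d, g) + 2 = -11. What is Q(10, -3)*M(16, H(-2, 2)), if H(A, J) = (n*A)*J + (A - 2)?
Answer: 0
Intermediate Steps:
Q(d, g) = -13 (Q(d, g) = -2 - 11 = -13)
n = 7 (n = 3 + 4 = 7)
H(A, J) = -2 + A + 7*A*J (H(A, J) = (7*A)*J + (A - 2) = 7*A*J + (-2 + A) = -2 + A + 7*A*J)
Q(10, -3)*M(16, H(-2, 2)) = -13*0 = 0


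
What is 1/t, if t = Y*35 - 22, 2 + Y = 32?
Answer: 1/1028 ≈ 0.00097276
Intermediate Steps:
Y = 30 (Y = -2 + 32 = 30)
t = 1028 (t = 30*35 - 22 = 1050 - 22 = 1028)
1/t = 1/1028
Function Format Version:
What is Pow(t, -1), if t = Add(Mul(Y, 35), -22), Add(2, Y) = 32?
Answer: Rational(1, 1028) ≈ 0.00097276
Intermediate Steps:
Y = 30 (Y = Add(-2, 32) = 30)
t = 1028 (t = Add(Mul(30, 35), -22) = Add(1050, -22) = 1028)
Pow(t, -1) = Pow(1028, -1) = Rational(1, 1028)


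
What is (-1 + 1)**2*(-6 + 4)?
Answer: 0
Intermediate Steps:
(-1 + 1)**2*(-6 + 4) = 0**2*(-2) = 0*(-2) = 0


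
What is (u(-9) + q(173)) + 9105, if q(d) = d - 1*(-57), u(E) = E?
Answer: 9326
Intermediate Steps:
q(d) = 57 + d (q(d) = d + 57 = 57 + d)
(u(-9) + q(173)) + 9105 = (-9 + (57 + 173)) + 9105 = (-9 + 230) + 9105 = 221 + 9105 = 9326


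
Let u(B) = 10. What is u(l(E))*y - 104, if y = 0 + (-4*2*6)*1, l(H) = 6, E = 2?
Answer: -584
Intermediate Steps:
y = -48 (y = 0 - 8*6*1 = 0 - 48*1 = 0 - 48 = -48)
u(l(E))*y - 104 = 10*(-48) - 104 = -480 - 104 = -584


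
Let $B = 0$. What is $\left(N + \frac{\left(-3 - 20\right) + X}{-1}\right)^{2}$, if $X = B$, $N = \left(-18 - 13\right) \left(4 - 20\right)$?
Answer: $269361$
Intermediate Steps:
$N = 496$ ($N = \left(-31\right) \left(-16\right) = 496$)
$X = 0$
$\left(N + \frac{\left(-3 - 20\right) + X}{-1}\right)^{2} = \left(496 + \frac{\left(-3 - 20\right) + 0}{-1}\right)^{2} = \left(496 + \left(\left(-3 - 20\right) + 0\right) \left(-1\right)\right)^{2} = \left(496 + \left(-23 + 0\right) \left(-1\right)\right)^{2} = \left(496 - -23\right)^{2} = \left(496 + 23\right)^{2} = 519^{2} = 269361$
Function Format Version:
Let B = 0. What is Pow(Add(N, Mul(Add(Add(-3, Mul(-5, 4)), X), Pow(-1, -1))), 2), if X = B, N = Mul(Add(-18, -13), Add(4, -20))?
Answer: 269361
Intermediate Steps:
N = 496 (N = Mul(-31, -16) = 496)
X = 0
Pow(Add(N, Mul(Add(Add(-3, Mul(-5, 4)), X), Pow(-1, -1))), 2) = Pow(Add(496, Mul(Add(Add(-3, Mul(-5, 4)), 0), Pow(-1, -1))), 2) = Pow(Add(496, Mul(Add(Add(-3, -20), 0), -1)), 2) = Pow(Add(496, Mul(Add(-23, 0), -1)), 2) = Pow(Add(496, Mul(-23, -1)), 2) = Pow(Add(496, 23), 2) = Pow(519, 2) = 269361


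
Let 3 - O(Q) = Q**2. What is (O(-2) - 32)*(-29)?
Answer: 957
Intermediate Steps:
O(Q) = 3 - Q**2
(O(-2) - 32)*(-29) = ((3 - 1*(-2)**2) - 32)*(-29) = ((3 - 1*4) - 32)*(-29) = ((3 - 4) - 32)*(-29) = (-1 - 32)*(-29) = -33*(-29) = 957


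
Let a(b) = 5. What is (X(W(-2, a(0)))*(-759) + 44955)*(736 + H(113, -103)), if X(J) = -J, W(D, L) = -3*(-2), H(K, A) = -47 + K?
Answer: 39706218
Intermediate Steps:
W(D, L) = 6
(X(W(-2, a(0)))*(-759) + 44955)*(736 + H(113, -103)) = (-1*6*(-759) + 44955)*(736 + (-47 + 113)) = (-6*(-759) + 44955)*(736 + 66) = (4554 + 44955)*802 = 49509*802 = 39706218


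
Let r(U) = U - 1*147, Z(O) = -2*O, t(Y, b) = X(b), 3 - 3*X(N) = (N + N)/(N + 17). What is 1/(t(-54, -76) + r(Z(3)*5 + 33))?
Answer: -177/25463 ≈ -0.0069513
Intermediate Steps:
X(N) = 1 - 2*N/(3*(17 + N)) (X(N) = 1 - (N + N)/(3*(N + 17)) = 1 - 2*N/(3*(17 + N)))
t(Y, b) = (51 + b)/(3*(17 + b))
r(U) = -147 + U (r(U) = U - 147 = -147 + U)
1/(t(-54, -76) + r(Z(3)*5 + 33)) = 1/((51 - 76)/(3*(17 - 76)) + (-147 + (-2*3*5 + 33))) = 1/((⅓)*(-25)/(-59) + (-147 + (-6*5 + 33))) = 1/((⅓)*(-1/59)*(-25) + (-147 + (-30 + 33))) = 1/(25/177 + (-147 + 3)) = 1/(25/177 - 144) = 1/(-25463/177) = -177/25463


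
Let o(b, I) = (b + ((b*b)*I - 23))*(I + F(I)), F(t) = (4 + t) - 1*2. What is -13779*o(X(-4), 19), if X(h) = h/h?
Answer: 1653480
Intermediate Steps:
F(t) = 2 + t (F(t) = (4 + t) - 2 = 2 + t)
X(h) = 1
o(b, I) = (2 + 2*I)*(-23 + b + I*b²) (o(b, I) = (b + ((b*b)*I - 23))*(I + (2 + I)) = (b + (b²*I - 23))*(2 + 2*I) = (b + (I*b² - 23))*(2 + 2*I) = (b + (-23 + I*b²))*(2 + 2*I) = (-23 + b + I*b²)*(2 + 2*I) = (2 + 2*I)*(-23 + b + I*b²))
-13779*o(X(-4), 19) = -13779*(-46 - 46*19 + 2*1 + 2*19*1 + 2*19*1² + 2*19²*1²) = -13779*(-46 - 874 + 2 + 38 + 2*19*1 + 2*361*1) = -13779*(-46 - 874 + 2 + 38 + 38 + 722) = -13779*(-120) = 1653480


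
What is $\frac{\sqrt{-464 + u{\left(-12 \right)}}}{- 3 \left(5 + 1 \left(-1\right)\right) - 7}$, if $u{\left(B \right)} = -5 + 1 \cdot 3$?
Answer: $- \frac{i \sqrt{466}}{19} \approx - 1.1362 i$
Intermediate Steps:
$u{\left(B \right)} = -2$ ($u{\left(B \right)} = -5 + 3 = -2$)
$\frac{\sqrt{-464 + u{\left(-12 \right)}}}{- 3 \left(5 + 1 \left(-1\right)\right) - 7} = \frac{\sqrt{-464 - 2}}{- 3 \left(5 + 1 \left(-1\right)\right) - 7} = \frac{\sqrt{-466}}{- 3 \left(5 - 1\right) - 7} = \frac{i \sqrt{466}}{\left(-3\right) 4 - 7} = \frac{i \sqrt{466}}{-12 - 7} = \frac{i \sqrt{466}}{-19} = i \sqrt{466} \left(- \frac{1}{19}\right) = - \frac{i \sqrt{466}}{19}$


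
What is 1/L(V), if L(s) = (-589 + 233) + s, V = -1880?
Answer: -1/2236 ≈ -0.00044723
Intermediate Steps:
L(s) = -356 + s
1/L(V) = 1/(-356 - 1880) = 1/(-2236) = -1/2236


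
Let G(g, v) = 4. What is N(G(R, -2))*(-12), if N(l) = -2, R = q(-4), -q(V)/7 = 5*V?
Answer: 24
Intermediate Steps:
q(V) = -35*V
R = 140 (R = -35*(-4) = 140)
N(G(R, -2))*(-12) = -2*(-12) = 24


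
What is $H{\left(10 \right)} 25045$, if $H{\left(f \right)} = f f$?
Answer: $2504500$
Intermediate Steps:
$H{\left(f \right)} = f^{2}$
$H{\left(10 \right)} 25045 = 10^{2} \cdot 25045 = 100 \cdot 25045 = 2504500$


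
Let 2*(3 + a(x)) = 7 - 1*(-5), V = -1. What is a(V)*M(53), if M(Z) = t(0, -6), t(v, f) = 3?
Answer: 9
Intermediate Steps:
M(Z) = 3
a(x) = 3 (a(x) = -3 + (7 - 1*(-5))/2 = -3 + (7 + 5)/2 = -3 + (1/2)*12 = -3 + 6 = 3)
a(V)*M(53) = 3*3 = 9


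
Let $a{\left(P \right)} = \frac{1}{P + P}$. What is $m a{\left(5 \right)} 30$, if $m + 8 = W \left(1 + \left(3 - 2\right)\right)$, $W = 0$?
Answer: $-24$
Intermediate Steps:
$a{\left(P \right)} = \frac{1}{2 P}$
$m = -8$ ($m = -8 + 0 \left(1 + \left(3 - 2\right)\right) = -8 + 0 \left(1 + 1\right) = -8 + 0 \cdot 2 = -8 + 0 = -8$)
$m a{\left(5 \right)} 30 = - 8 \frac{1}{2 \cdot 5} \cdot 30 = - 8 \cdot \frac{1}{2} \cdot \frac{1}{5} \cdot 30 = - 8 \cdot \frac{1}{10} \cdot 30 = \left(-8\right) 3 = -24$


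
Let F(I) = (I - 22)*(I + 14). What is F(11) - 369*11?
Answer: -4334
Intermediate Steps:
F(I) = (-22 + I)*(14 + I)
F(11) - 369*11 = (-308 + 11² - 8*11) - 369*11 = (-308 + 121 - 88) - 4059 = -275 - 4059 = -4334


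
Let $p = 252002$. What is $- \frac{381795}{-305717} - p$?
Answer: $- \frac{77040913639}{305717} \approx -2.52 \cdot 10^{5}$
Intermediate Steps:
$- \frac{381795}{-305717} - p = - \frac{381795}{-305717} - 252002 = \left(-381795\right) \left(- \frac{1}{305717}\right) - 252002 = \frac{381795}{305717} - 252002 = - \frac{77040913639}{305717}$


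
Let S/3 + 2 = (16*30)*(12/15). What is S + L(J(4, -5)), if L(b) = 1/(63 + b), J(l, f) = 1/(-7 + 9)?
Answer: 145544/127 ≈ 1146.0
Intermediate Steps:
J(l, f) = ½ (J(l, f) = 1/2 = ½)
S = 1146 (S = -6 + 3*((16*30)*(12/15)) = -6 + 3*(480*(12*(1/15))) = -6 + 3*(480*(⅘)) = -6 + 3*384 = -6 + 1152 = 1146)
S + L(J(4, -5)) = 1146 + 1/(63 + ½) = 1146 + 1/(127/2) = 1146 + 2/127 = 145544/127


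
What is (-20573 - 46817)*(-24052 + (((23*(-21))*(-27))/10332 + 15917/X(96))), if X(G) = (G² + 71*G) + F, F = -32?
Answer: 106318719024817/65600 ≈ 1.6207e+9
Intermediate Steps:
X(G) = -32 + G² + 71*G (X(G) = (G² + 71*G) - 32 = -32 + G² + 71*G)
(-20573 - 46817)*(-24052 + (((23*(-21))*(-27))/10332 + 15917/X(96))) = (-20573 - 46817)*(-24052 + (((23*(-21))*(-27))/10332 + 15917/(-32 + 96² + 71*96))) = -67390*(-24052 + (-483*(-27)*(1/10332) + 15917/(-32 + 9216 + 6816))) = -67390*(-24052 + (13041*(1/10332) + 15917/16000)) = -67390*(-24052 + (207/164 + 15917*(1/16000))) = -67390*(-24052 + (207/164 + 15917/16000)) = -67390*(-24052 + 1480597/656000) = -67390*(-15776631403/656000) = 106318719024817/65600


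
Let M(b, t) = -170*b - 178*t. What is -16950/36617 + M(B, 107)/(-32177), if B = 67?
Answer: 569074862/1178225209 ≈ 0.48299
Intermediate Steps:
M(b, t) = -178*t - 170*b
-16950/36617 + M(B, 107)/(-32177) = -16950/36617 + (-178*107 - 170*67)/(-32177) = -16950*1/36617 + (-19046 - 11390)*(-1/32177) = -16950/36617 - 30436*(-1/32177) = -16950/36617 + 30436/32177 = 569074862/1178225209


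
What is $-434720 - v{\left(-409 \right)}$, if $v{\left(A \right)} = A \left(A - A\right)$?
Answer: $-434720$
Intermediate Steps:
$v{\left(A \right)} = 0$ ($v{\left(A \right)} = A 0 = 0$)
$-434720 - v{\left(-409 \right)} = -434720 - 0 = -434720 + 0 = -434720$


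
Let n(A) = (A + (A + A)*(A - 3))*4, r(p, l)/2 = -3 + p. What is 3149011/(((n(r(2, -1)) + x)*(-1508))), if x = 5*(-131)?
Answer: 3149011/879164 ≈ 3.5818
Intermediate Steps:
x = -655
r(p, l) = -6 + 2*p (r(p, l) = 2*(-3 + p) = -6 + 2*p)
n(A) = 4*A + 8*A*(-3 + A) (n(A) = (A + (2*A)*(-3 + A))*4 = (A + 2*A*(-3 + A))*4 = 4*A + 8*A*(-3 + A))
3149011/(((n(r(2, -1)) + x)*(-1508))) = 3149011/(((4*(-6 + 2*2)*(-5 + 2*(-6 + 2*2)) - 655)*(-1508))) = 3149011/(((4*(-6 + 4)*(-5 + 2*(-6 + 4)) - 655)*(-1508))) = 3149011/(((4*(-2)*(-5 + 2*(-2)) - 655)*(-1508))) = 3149011/(((4*(-2)*(-5 - 4) - 655)*(-1508))) = 3149011/(((4*(-2)*(-9) - 655)*(-1508))) = 3149011/(((72 - 655)*(-1508))) = 3149011/((-583*(-1508))) = 3149011/879164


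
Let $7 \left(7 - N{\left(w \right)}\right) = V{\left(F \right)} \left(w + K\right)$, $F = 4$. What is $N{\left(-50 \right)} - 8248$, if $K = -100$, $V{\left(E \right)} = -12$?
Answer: $- \frac{59487}{7} \approx -8498.1$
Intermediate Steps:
$N{\left(w \right)} = - \frac{1151}{7} + \frac{12 w}{7}$ ($N{\left(w \right)} = 7 - \frac{\left(-12\right) \left(w - 100\right)}{7} = 7 - \frac{\left(-12\right) \left(-100 + w\right)}{7} = 7 - \frac{1200 - 12 w}{7} = 7 + \left(- \frac{1200}{7} + \frac{12 w}{7}\right) = - \frac{1151}{7} + \frac{12 w}{7}$)
$N{\left(-50 \right)} - 8248 = \left(- \frac{1151}{7} + \frac{12}{7} \left(-50\right)\right) - 8248 = \left(- \frac{1151}{7} - \frac{600}{7}\right) - 8248 = - \frac{1751}{7} - 8248 = - \frac{59487}{7}$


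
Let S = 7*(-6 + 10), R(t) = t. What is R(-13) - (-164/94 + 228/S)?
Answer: -6382/329 ≈ -19.398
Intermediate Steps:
S = 28 (S = 7*4 = 28)
R(-13) - (-164/94 + 228/S) = -13 - (-164/94 + 228/28) = -13 - (-164*1/94 + 228*(1/28)) = -13 - (-82/47 + 57/7) = -13 - 1*2105/329 = -13 - 2105/329 = -6382/329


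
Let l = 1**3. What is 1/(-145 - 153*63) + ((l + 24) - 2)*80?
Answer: 34544159/18774 ≈ 1840.0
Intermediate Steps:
l = 1
1/(-145 - 153*63) + ((l + 24) - 2)*80 = 1/(-145 - 153*63) + ((1 + 24) - 2)*80 = (1/63)/(-298) + (25 - 2)*80 = -1/298*1/63 + 23*80 = -1/18774 + 1840 = 34544159/18774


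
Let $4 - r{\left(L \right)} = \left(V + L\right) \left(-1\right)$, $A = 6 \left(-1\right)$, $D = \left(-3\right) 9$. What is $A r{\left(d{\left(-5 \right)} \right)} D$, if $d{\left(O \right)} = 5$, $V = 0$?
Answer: $1458$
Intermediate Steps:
$D = -27$
$A = -6$
$r{\left(L \right)} = 4 + L$ ($r{\left(L \right)} = 4 - \left(0 + L\right) \left(-1\right) = 4 - L \left(-1\right) = 4 - - L = 4 + L$)
$A r{\left(d{\left(-5 \right)} \right)} D = - 6 \left(4 + 5\right) \left(-27\right) = \left(-6\right) 9 \left(-27\right) = \left(-54\right) \left(-27\right) = 1458$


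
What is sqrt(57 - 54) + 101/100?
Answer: 101/100 + sqrt(3) ≈ 2.7421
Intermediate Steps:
sqrt(57 - 54) + 101/100 = sqrt(3) + 101*(1/100) = sqrt(3) + 101/100 = 101/100 + sqrt(3)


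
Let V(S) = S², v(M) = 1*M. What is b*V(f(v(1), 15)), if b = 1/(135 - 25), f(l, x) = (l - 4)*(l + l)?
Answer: 18/55 ≈ 0.32727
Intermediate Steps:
v(M) = M
f(l, x) = 2*l*(-4 + l) (f(l, x) = (-4 + l)*(2*l) = 2*l*(-4 + l))
b = 1/110 ≈ 0.0090909
b*V(f(v(1), 15)) = (2*1*(-4 + 1))²/110 = (2*1*(-3))²/110 = (1/110)*(-6)² = (1/110)*36 = 18/55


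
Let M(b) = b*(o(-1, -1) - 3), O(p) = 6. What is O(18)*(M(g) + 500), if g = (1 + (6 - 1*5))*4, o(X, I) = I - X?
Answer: 2856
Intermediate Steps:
g = 8 (g = (1 + (6 - 5))*4 = (1 + 1)*4 = 2*4 = 8)
M(b) = -3*b (M(b) = b*((-1 - 1*(-1)) - 3) = b*((-1 + 1) - 3) = b*(0 - 3) = b*(-3) = -3*b)
O(18)*(M(g) + 500) = 6*(-3*8 + 500) = 6*(-24 + 500) = 6*476 = 2856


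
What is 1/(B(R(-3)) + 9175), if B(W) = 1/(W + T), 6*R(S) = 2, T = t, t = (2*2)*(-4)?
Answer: 47/431222 ≈ 0.00010899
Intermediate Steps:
t = -16 (t = 4*(-4) = -16)
T = -16
R(S) = ⅓ (R(S) = (⅙)*2 = ⅓)
B(W) = 1/(-16 + W) (B(W) = 1/(W - 16) = 1/(-16 + W))
1/(B(R(-3)) + 9175) = 1/(1/(-16 + ⅓) + 9175) = 1/(1/(-47/3) + 9175) = 1/(-3/47 + 9175) = 1/(431222/47) = 47/431222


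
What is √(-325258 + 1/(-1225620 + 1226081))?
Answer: I*√69124154957/461 ≈ 570.31*I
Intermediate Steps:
√(-325258 + 1/(-1225620 + 1226081)) = √(-325258 + 1/461) = √(-149943937/461) = I*√69124154957/461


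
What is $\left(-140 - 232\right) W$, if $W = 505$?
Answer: $-187860$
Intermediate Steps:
$\left(-140 - 232\right) W = \left(-140 - 232\right) 505 = \left(-372\right) 505 = -187860$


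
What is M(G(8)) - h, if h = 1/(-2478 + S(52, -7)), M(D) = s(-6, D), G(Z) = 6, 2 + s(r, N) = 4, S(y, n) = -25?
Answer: 5007/2503 ≈ 2.0004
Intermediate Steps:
s(r, N) = 2 (s(r, N) = -2 + 4 = 2)
M(D) = 2
h = -1/2503 (h = 1/(-2478 - 25) = 1/(-2503) = -1/2503 ≈ -0.00039952)
M(G(8)) - h = 2 - 1*(-1/2503) = 2 + 1/2503 = 5007/2503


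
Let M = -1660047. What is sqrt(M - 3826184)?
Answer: I*sqrt(5486231) ≈ 2342.3*I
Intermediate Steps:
sqrt(M - 3826184) = sqrt(-1660047 - 3826184) = sqrt(-5486231) = I*sqrt(5486231)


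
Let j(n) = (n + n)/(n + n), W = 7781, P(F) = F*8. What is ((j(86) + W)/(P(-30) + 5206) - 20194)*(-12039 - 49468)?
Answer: 3083826341177/2483 ≈ 1.2420e+9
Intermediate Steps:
P(F) = 8*F
j(n) = 1 (j(n) = (2*n)/((2*n)) = (2*n)*(1/(2*n)) = 1)
((j(86) + W)/(P(-30) + 5206) - 20194)*(-12039 - 49468) = ((1 + 7781)/(8*(-30) + 5206) - 20194)*(-12039 - 49468) = (7782/(-240 + 5206) - 20194)*(-61507) = (7782/4966 - 20194)*(-61507) = (7782*(1/4966) - 20194)*(-61507) = (3891/2483 - 20194)*(-61507) = -50137811/2483*(-61507) = 3083826341177/2483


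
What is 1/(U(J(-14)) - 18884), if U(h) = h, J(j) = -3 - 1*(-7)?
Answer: -1/18880 ≈ -5.2966e-5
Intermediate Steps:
J(j) = 4 (J(j) = -3 + 7 = 4)
1/(U(J(-14)) - 18884) = 1/(4 - 18884) = 1/(-18880) = -1/18880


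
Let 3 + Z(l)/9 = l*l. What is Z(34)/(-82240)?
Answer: -10377/82240 ≈ -0.12618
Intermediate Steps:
Z(l) = -27 + 9*l² (Z(l) = -27 + 9*(l*l) = -27 + 9*l²)
Z(34)/(-82240) = (-27 + 9*34²)/(-82240) = (-27 + 9*1156)*(-1/82240) = (-27 + 10404)*(-1/82240) = 10377*(-1/82240) = -10377/82240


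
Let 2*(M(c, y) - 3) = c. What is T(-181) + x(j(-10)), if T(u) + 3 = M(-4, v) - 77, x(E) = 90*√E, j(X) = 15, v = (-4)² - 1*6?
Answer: -79 + 90*√15 ≈ 269.57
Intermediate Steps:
v = 10 (v = 16 - 6 = 10)
M(c, y) = 3 + c/2
T(u) = -79 (T(u) = -3 + ((3 + (½)*(-4)) - 77) = -3 + ((3 - 2) - 77) = -3 + (1 - 77) = -3 - 76 = -79)
T(-181) + x(j(-10)) = -79 + 90*√15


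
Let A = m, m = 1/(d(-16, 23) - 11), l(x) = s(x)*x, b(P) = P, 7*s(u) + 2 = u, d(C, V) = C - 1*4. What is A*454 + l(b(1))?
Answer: -3209/217 ≈ -14.788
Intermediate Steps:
d(C, V) = -4 + C (d(C, V) = C - 4 = -4 + C)
s(u) = -2/7 + u/7
l(x) = x*(-2/7 + x/7) (l(x) = (-2/7 + x/7)*x = x*(-2/7 + x/7))
m = -1/31 (m = 1/((-4 - 16) - 11) = 1/(-20 - 11) = 1/(-31) = -1/31 ≈ -0.032258)
A = -1/31 ≈ -0.032258
A*454 + l(b(1)) = -1/31*454 + (⅐)*1*(-2 + 1) = -454/31 + (⅐)*1*(-1) = -454/31 - ⅐ = -3209/217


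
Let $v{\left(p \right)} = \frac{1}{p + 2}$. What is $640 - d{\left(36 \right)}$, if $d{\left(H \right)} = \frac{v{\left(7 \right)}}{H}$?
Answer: $\frac{207359}{324} \approx 640.0$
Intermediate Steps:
$v{\left(p \right)} = \frac{1}{2 + p}$
$d{\left(H \right)} = \frac{1}{9 H}$ ($d{\left(H \right)} = \frac{1}{\left(2 + 7\right) H} = \frac{1}{9 H}$)
$640 - d{\left(36 \right)} = 640 - \frac{1}{9 \cdot 36} = 640 - \frac{1}{9} \cdot \frac{1}{36} = 640 - \frac{1}{324} = \frac{207359}{324}$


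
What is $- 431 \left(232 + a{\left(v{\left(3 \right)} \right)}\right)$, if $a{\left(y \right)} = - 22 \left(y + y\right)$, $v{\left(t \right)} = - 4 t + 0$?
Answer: $-327560$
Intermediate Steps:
$v{\left(t \right)} = - 4 t$
$a{\left(y \right)} = - 44 y$ ($a{\left(y \right)} = - 22 \cdot 2 y = - 44 y$)
$- 431 \left(232 + a{\left(v{\left(3 \right)} \right)}\right) = - 431 \left(232 - 44 \left(\left(-4\right) 3\right)\right) = - 431 \left(232 - -528\right) = - 431 \left(232 + 528\right) = \left(-431\right) 760 = -327560$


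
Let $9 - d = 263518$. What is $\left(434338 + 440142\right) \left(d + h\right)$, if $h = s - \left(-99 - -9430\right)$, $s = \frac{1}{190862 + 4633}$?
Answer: $- \frac{9328752523821904}{39099} \approx -2.3859 \cdot 10^{11}$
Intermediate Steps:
$d = -263509$ ($d = 9 - 263518 = -263509$)
$s = \frac{1}{195495} \approx 5.1152 \cdot 10^{-6}$
$h = - \frac{1824163844}{195495}$ ($h = \frac{1}{195495} - \left(-99 - -9430\right) = \frac{1}{195495} - \left(-99 + 9430\right) = \frac{1}{195495} - 9331 = - \frac{1824163844}{195495} \approx -9331.0$)
$\left(434338 + 440142\right) \left(d + h\right) = \left(434338 + 440142\right) \left(-263509 - \frac{1824163844}{195495}\right) = 874480 \left(- \frac{53338855799}{195495}\right) = - \frac{9328752523821904}{39099}$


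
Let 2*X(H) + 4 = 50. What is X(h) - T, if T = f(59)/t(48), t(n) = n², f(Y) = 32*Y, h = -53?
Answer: 1597/72 ≈ 22.181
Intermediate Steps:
X(H) = 23 (X(H) = -2 + (½)*50 = -2 + 25 = 23)
T = 59/72 (T = (32*59)/(48²) = 1888/2304 = 1888*(1/2304) = 59/72 ≈ 0.81944)
X(h) - T = 23 - 1*59/72 = 23 - 59/72 = 1597/72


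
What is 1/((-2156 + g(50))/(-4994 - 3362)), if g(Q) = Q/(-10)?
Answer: 8356/2161 ≈ 3.8667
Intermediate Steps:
g(Q) = -Q/10 (g(Q) = Q*(-1/10) = -Q/10)
1/((-2156 + g(50))/(-4994 - 3362)) = 1/((-2156 - 1/10*50)/(-4994 - 3362)) = 1/((-2156 - 5)/(-8356)) = 1/(-2161*(-1/8356)) = 1/(2161/8356) = 8356/2161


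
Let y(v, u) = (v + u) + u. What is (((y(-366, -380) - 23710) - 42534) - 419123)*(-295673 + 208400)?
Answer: 42457703589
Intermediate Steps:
y(v, u) = v + 2*u (y(v, u) = (u + v) + u = v + 2*u)
(((y(-366, -380) - 23710) - 42534) - 419123)*(-295673 + 208400) = ((((-366 + 2*(-380)) - 23710) - 42534) - 419123)*(-295673 + 208400) = ((((-366 - 760) - 23710) - 42534) - 419123)*(-87273) = (((-1126 - 23710) - 42534) - 419123)*(-87273) = ((-24836 - 42534) - 419123)*(-87273) = (-67370 - 419123)*(-87273) = -486493*(-87273) = 42457703589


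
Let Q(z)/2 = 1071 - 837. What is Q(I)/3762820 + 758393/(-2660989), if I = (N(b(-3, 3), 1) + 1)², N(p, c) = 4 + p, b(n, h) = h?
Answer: -713112751352/2503205657245 ≈ -0.28488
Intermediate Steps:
I = 64 (I = ((4 + 3) + 1)² = (7 + 1)² = 8² = 64)
Q(z) = 468 (Q(z) = 2*(1071 - 837) = 2*234 = 468)
Q(I)/3762820 + 758393/(-2660989) = 468/3762820 + 758393/(-2660989) = 468*(1/3762820) + 758393*(-1/2660989) = 117/940705 - 758393/2660989 = -713112751352/2503205657245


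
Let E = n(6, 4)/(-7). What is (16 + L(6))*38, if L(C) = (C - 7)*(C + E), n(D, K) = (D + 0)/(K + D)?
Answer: 13414/35 ≈ 383.26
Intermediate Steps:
n(D, K) = D/(D + K)
E = -3/35 (E = (6/(6 + 4))/(-7) = (6/10)*(-⅐) = (6*(⅒))*(-⅐) = (⅗)*(-⅐) = -3/35 ≈ -0.085714)
L(C) = (-7 + C)*(-3/35 + C) (L(C) = (C - 7)*(C - 3/35) = (-7 + C)*(-3/35 + C))
(16 + L(6))*38 = (16 + (⅗ + 6² - 248/35*6))*38 = (16 + (⅗ + 36 - 1488/35))*38 = (16 - 207/35)*38 = (353/35)*38 = 13414/35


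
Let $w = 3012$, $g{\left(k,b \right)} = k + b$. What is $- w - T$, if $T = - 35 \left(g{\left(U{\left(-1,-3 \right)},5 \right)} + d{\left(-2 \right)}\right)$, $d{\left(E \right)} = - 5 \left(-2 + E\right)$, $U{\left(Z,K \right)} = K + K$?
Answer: $-2347$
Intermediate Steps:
$U{\left(Z,K \right)} = 2 K$
$d{\left(E \right)} = 10 - 5 E$
$g{\left(k,b \right)} = b + k$
$T = -665$ ($T = - 35 \left(\left(5 + 2 \left(-3\right)\right) + \left(10 - -10\right)\right) = - 35 \left(\left(5 - 6\right) + \left(10 + 10\right)\right) = - 35 \left(-1 + 20\right) = \left(-35\right) 19 = -665$)
$- w - T = \left(-1\right) 3012 - -665 = -3012 + 665 = -2347$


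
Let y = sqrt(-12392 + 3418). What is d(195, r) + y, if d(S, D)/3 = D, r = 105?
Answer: 315 + I*sqrt(8974) ≈ 315.0 + 94.731*I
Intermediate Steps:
d(S, D) = 3*D
y = I*sqrt(8974) (y = sqrt(-8974) = I*sqrt(8974) ≈ 94.731*I)
d(195, r) + y = 3*105 + I*sqrt(8974) = 315 + I*sqrt(8974)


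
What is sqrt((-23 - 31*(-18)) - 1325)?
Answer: I*sqrt(790) ≈ 28.107*I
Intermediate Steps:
sqrt((-23 - 31*(-18)) - 1325) = sqrt((-23 + 558) - 1325) = sqrt(535 - 1325) = sqrt(-790) = I*sqrt(790)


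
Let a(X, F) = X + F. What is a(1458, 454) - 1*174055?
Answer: -172143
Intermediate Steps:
a(X, F) = F + X
a(1458, 454) - 1*174055 = (454 + 1458) - 1*174055 = 1912 - 174055 = -172143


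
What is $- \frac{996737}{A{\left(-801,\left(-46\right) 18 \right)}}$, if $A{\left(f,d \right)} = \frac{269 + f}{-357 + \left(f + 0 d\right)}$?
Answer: $- \frac{82444389}{38} \approx -2.1696 \cdot 10^{6}$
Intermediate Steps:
$A{\left(f,d \right)} = \frac{269 + f}{-357 + f}$ ($A{\left(f,d \right)} = \frac{269 + f}{-357 + \left(f + 0\right)} = \frac{269 + f}{-357 + f}$)
$- \frac{996737}{A{\left(-801,\left(-46\right) 18 \right)}} = - \frac{996737}{\frac{1}{-357 - 801} \left(269 - 801\right)} = - \frac{996737}{\frac{1}{-1158} \left(-532\right)} = - \frac{996737}{\left(- \frac{1}{1158}\right) \left(-532\right)} = - \frac{996737}{\frac{266}{579}} = \left(-996737\right) \frac{579}{266} = - \frac{82444389}{38}$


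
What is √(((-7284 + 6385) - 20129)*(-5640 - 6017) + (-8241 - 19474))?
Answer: √245095681 ≈ 15656.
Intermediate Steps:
√(((-7284 + 6385) - 20129)*(-5640 - 6017) + (-8241 - 19474)) = √((-899 - 20129)*(-11657) - 27715) = √(-21028*(-11657) - 27715) = √(245123396 - 27715) = √245095681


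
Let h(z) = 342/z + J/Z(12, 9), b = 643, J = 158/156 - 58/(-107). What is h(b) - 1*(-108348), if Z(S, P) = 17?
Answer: 9884658559703/91230126 ≈ 1.0835e+5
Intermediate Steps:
J = 12977/8346 (J = 158*(1/156) - 58*(-1/107) = 79/78 + 58/107 = 12977/8346 ≈ 1.5549)
h(z) = 12977/141882 + 342/z (h(z) = 342/z + (12977/8346)/17 = 342/z + (12977/8346)*(1/17) = 342/z + 12977/141882 = 12977/141882 + 342/z)
h(b) - 1*(-108348) = (12977/141882 + 342/643) - 1*(-108348) = (12977/141882 + 342*(1/643)) + 108348 = (12977/141882 + 342/643) + 108348 = 56867855/91230126 + 108348 = 9884658559703/91230126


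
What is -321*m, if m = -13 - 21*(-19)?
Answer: -123906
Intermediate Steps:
m = 386 (m = -13 + 399 = 386)
-321*m = -321*386 = -123906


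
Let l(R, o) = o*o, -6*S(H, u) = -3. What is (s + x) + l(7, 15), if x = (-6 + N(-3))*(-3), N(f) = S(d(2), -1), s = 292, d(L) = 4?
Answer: 1067/2 ≈ 533.50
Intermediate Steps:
S(H, u) = 1/2 (S(H, u) = -1/6*(-3) = 1/2)
l(R, o) = o**2
N(f) = 1/2
x = 33/2 (x = (-6 + 1/2)*(-3) = -11/2*(-3) = 33/2 ≈ 16.500)
(s + x) + l(7, 15) = (292 + 33/2) + 15**2 = 617/2 + 225 = 1067/2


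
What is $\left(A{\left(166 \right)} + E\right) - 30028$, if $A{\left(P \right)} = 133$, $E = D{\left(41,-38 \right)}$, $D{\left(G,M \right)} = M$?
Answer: $-29933$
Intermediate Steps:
$E = -38$
$\left(A{\left(166 \right)} + E\right) - 30028 = \left(133 - 38\right) - 30028 = 95 - 30028 = -29933$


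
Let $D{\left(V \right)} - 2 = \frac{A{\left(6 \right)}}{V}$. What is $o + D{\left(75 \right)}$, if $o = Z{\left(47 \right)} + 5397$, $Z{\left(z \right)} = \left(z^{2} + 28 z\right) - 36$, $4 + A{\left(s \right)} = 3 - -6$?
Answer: $\frac{133321}{15} \approx 8888.1$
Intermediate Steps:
$A{\left(s \right)} = 5$ ($A{\left(s \right)} = -4 + \left(3 - -6\right) = -4 + \left(3 + 6\right) = -4 + 9 = 5$)
$D{\left(V \right)} = 2 + \frac{5}{V}$
$Z{\left(z \right)} = -36 + z^{2} + 28 z$
$o = 8886$ ($o = \left(-36 + 47^{2} + 28 \cdot 47\right) + 5397 = \left(-36 + 2209 + 1316\right) + 5397 = 3489 + 5397 = 8886$)
$o + D{\left(75 \right)} = 8886 + \left(2 + \frac{5}{75}\right) = 8886 + \left(2 + 5 \cdot \frac{1}{75}\right) = 8886 + \left(2 + \frac{1}{15}\right) = 8886 + \frac{31}{15} = \frac{133321}{15}$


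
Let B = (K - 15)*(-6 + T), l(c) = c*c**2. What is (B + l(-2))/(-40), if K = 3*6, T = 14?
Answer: -2/5 ≈ -0.40000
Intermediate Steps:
K = 18
l(c) = c**3
B = 24 (B = (18 - 15)*(-6 + 14) = 3*8 = 24)
(B + l(-2))/(-40) = (24 + (-2)**3)/(-40) = -(24 - 8)/40 = -1/40*16 = -2/5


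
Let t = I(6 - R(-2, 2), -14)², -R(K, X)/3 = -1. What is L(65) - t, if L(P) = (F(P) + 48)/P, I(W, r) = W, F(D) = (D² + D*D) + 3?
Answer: 7916/65 ≈ 121.78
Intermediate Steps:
R(K, X) = 3 (R(K, X) = -3*(-1) = 3)
F(D) = 3 + 2*D² (F(D) = (D² + D²) + 3 = 2*D² + 3 = 3 + 2*D²)
t = 9 (t = (6 - 1*3)² = (6 - 3)² = 3² = 9)
L(P) = (51 + 2*P²)/P (L(P) = ((3 + 2*P²) + 48)/P = (51 + 2*P²)/P)
L(65) - t = (2*65 + 51/65) - 1*9 = (130 + 51*(1/65)) - 9 = (130 + 51/65) - 9 = 8501/65 - 9 = 7916/65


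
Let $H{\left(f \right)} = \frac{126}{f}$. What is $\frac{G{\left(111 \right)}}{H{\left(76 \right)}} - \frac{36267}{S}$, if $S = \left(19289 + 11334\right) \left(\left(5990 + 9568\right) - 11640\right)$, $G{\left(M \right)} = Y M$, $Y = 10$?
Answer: $\frac{562310296411}{839866398} \approx 669.52$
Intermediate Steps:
$G{\left(M \right)} = 10 M$
$S = 119980914$ ($S = 30623 \left(15558 - 11640\right) = 30623 \cdot 3918 = 119980914$)
$\frac{G{\left(111 \right)}}{H{\left(76 \right)}} - \frac{36267}{S} = \frac{10 \cdot 111}{126 \cdot \frac{1}{76}} - \frac{36267}{119980914} = \frac{1110}{126 \cdot \frac{1}{76}} - \frac{12089}{39993638} = \frac{1110}{\frac{63}{38}} - \frac{12089}{39993638} = 1110 \cdot \frac{38}{63} - \frac{12089}{39993638} = \frac{14060}{21} - \frac{12089}{39993638} = \frac{562310296411}{839866398}$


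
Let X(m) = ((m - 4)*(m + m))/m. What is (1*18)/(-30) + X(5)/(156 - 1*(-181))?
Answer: -1001/1685 ≈ -0.59407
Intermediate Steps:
X(m) = -8 + 2*m (X(m) = ((-4 + m)*(2*m))/m = (2*m*(-4 + m))/m = -8 + 2*m)
(1*18)/(-30) + X(5)/(156 - 1*(-181)) = (1*18)/(-30) + (-8 + 2*5)/(156 - 1*(-181)) = 18*(-1/30) + (-8 + 10)/(156 + 181) = -3/5 + 2/337 = -1001/1685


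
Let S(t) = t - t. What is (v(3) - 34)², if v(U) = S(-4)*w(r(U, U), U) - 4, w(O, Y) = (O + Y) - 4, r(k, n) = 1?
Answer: 1444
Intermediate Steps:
w(O, Y) = -4 + O + Y
S(t) = 0
v(U) = -4 (v(U) = 0*(-4 + 1 + U) - 4 = 0*(-3 + U) - 4 = 0 - 4 = -4)
(v(3) - 34)² = (-4 - 34)² = (-38)² = 1444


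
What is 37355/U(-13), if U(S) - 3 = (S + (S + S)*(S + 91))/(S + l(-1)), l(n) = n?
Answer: 522970/2083 ≈ 251.07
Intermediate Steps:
U(S) = 3 + (S + 2*S*(91 + S))/(-1 + S) (U(S) = 3 + (S + (S + S)*(S + 91))/(S - 1) = 3 + (S + (2*S)*(91 + S))/(-1 + S) = 3 + (S + 2*S*(91 + S))/(-1 + S))
37355/U(-13) = 37355/(((-3 + 2*(-13)² + 186*(-13))/(-1 - 13))) = 37355/(((-3 + 2*169 - 2418)/(-14))) = 37355/((-(-3 + 338 - 2418)/14)) = 37355/((-1/14*(-2083))) = 37355/(2083/14) = 37355*(14/2083) = 522970/2083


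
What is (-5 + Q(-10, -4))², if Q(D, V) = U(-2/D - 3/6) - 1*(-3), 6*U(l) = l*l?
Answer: 157609/40000 ≈ 3.9402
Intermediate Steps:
U(l) = l²/6 (U(l) = (l*l)/6 = l²/6)
Q(D, V) = 3 + (-½ - 2/D)²/6 (Q(D, V) = (-2/D - 3/6)²/6 - 1*(-3) = (-2/D - 3*⅙)²/6 + 3 = (-2/D - ½)²/6 + 3 = (-½ - 2/D)²/6 + 3 = 3 + (-½ - 2/D)²/6)
(-5 + Q(-10, -4))² = (-5 + (3 + (1/24)*(4 - 10)²/(-10)²))² = (-5 + (3 + (1/24)*(1/100)*(-6)²))² = (-5 + (3 + (1/24)*(1/100)*36))² = (-5 + (3 + 3/200))² = (-5 + 603/200)² = (-397/200)² = 157609/40000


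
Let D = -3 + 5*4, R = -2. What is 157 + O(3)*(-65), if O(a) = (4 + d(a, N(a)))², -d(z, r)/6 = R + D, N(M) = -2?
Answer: -480583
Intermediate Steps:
D = 17 (D = -3 + 20 = 17)
d(z, r) = -90 (d(z, r) = -6*(-2 + 17) = -6*15 = -90)
O(a) = 7396 (O(a) = (4 - 90)² = (-86)² = 7396)
157 + O(3)*(-65) = 157 + 7396*(-65) = 157 - 480740 = -480583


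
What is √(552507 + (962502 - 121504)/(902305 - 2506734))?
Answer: √1422257979887984645/1604429 ≈ 743.31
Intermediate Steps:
√(552507 + (962502 - 121504)/(902305 - 2506734)) = √(552507 + 840998/(-1604429)) = √(552507 + 840998*(-1/1604429)) = √(552507 - 840998/1604429) = √(886457412505/1604429) = √1422257979887984645/1604429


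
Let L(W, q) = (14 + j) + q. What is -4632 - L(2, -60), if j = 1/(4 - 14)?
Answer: -45859/10 ≈ -4585.9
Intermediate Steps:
j = -1/10 (j = 1/(-10) = -1/10 ≈ -0.10000)
L(W, q) = 139/10 + q (L(W, q) = (14 - 1/10) + q = 139/10 + q)
-4632 - L(2, -60) = -4632 - (139/10 - 60) = -4632 - 1*(-461/10) = -4632 + 461/10 = -45859/10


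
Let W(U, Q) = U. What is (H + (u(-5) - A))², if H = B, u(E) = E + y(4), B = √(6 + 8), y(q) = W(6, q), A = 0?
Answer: (1 + √14)² ≈ 22.483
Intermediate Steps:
y(q) = 6
B = √14 ≈ 3.7417
u(E) = 6 + E (u(E) = E + 6 = 6 + E)
H = √14 ≈ 3.7417
(H + (u(-5) - A))² = (√14 + ((6 - 5) - 1*0))² = (√14 + (1 + 0))² = (√14 + 1)² = (1 + √14)²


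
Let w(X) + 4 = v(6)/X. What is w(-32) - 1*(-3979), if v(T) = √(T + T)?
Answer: 3975 - √3/16 ≈ 3974.9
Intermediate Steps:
v(T) = √2*√T (v(T) = √(2*T) = √2*√T)
w(X) = -4 + 2*√3/X (w(X) = -4 + (√2*√6)/X = -4 + (2*√3)/X = -4 + 2*√3/X)
w(-32) - 1*(-3979) = (-4 + 2*√3/(-32)) - 1*(-3979) = (-4 + 2*√3*(-1/32)) + 3979 = (-4 - √3/16) + 3979 = 3975 - √3/16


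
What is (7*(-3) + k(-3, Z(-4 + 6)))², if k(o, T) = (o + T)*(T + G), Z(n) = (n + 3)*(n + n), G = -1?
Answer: 91204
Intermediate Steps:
Z(n) = 2*n*(3 + n) (Z(n) = (3 + n)*(2*n) = 2*n*(3 + n))
k(o, T) = (-1 + T)*(T + o) (k(o, T) = (o + T)*(T - 1) = (T + o)*(-1 + T) = (-1 + T)*(T + o))
(7*(-3) + k(-3, Z(-4 + 6)))² = (7*(-3) + ((2*(-4 + 6)*(3 + (-4 + 6)))² - 2*(-4 + 6)*(3 + (-4 + 6)) - 1*(-3) + (2*(-4 + 6)*(3 + (-4 + 6)))*(-3)))² = (-21 + ((2*2*(3 + 2))² - 2*2*(3 + 2) + 3 + (2*2*(3 + 2))*(-3)))² = (-21 + ((2*2*5)² - 2*2*5 + 3 + (2*2*5)*(-3)))² = (-21 + (20² - 1*20 + 3 + 20*(-3)))² = (-21 + (400 - 20 + 3 - 60))² = (-21 + 323)² = 302² = 91204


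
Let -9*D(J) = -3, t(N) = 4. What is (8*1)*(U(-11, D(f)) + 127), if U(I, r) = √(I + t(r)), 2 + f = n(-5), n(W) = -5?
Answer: 1016 + 8*I*√7 ≈ 1016.0 + 21.166*I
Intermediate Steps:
f = -7 (f = -2 - 5 = -7)
D(J) = ⅓ (D(J) = -⅑*(-3) = ⅓)
U(I, r) = √(4 + I) (U(I, r) = √(I + 4) = √(4 + I))
(8*1)*(U(-11, D(f)) + 127) = (8*1)*(√(4 - 11) + 127) = 8*(√(-7) + 127) = 8*(I*√7 + 127) = 8*(127 + I*√7) = 1016 + 8*I*√7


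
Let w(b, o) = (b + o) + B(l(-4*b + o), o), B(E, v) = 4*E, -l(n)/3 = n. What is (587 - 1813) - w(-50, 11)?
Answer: 1345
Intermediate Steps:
l(n) = -3*n
w(b, o) = -11*o + 49*b (w(b, o) = (b + o) + 4*(-3*(-4*b + o)) = (b + o) + 4*(-3*(o - 4*b)) = (b + o) + 4*(-3*o + 12*b) = (b + o) + (-12*o + 48*b) = -11*o + 49*b)
(587 - 1813) - w(-50, 11) = (587 - 1813) - (-11*11 + 49*(-50)) = -1226 - (-121 - 2450) = -1226 - 1*(-2571) = -1226 + 2571 = 1345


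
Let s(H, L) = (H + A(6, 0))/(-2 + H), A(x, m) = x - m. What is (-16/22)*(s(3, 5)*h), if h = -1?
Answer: 72/11 ≈ 6.5455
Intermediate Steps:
s(H, L) = (6 + H)/(-2 + H) (s(H, L) = (H + (6 - 1*0))/(-2 + H) = (H + (6 + 0))/(-2 + H) = (H + 6)/(-2 + H) = (6 + H)/(-2 + H))
(-16/22)*(s(3, 5)*h) = (-16/22)*(((6 + 3)/(-2 + 3))*(-1)) = (-16/22)*((9/1)*(-1)) = (-1*8/11)*((1*9)*(-1)) = -72*(-1)/11 = -8/11*(-9) = 72/11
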